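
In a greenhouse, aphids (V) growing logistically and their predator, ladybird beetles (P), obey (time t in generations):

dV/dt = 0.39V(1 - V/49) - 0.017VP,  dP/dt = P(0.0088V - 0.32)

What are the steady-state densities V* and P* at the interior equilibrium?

V* ≈ 36.4, P* ≈ 5.92

From dP/dt = 0 with P > 0: 0.0088V* = 0.32, so V* = 36.4.
Substitute into dV/dt = 0: 0.39(1 - 36.4/49) = 0.017P*.
The bracket is 0.258, giving P* = 0.101/0.017 = 5.92.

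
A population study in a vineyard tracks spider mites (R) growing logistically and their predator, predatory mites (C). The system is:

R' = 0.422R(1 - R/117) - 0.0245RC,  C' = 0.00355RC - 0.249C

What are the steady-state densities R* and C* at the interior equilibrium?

R* ≈ 70.1, C* ≈ 6.9

From dC/dt = 0 with C > 0: 0.00355R* = 0.249, so R* = 70.1.
Substitute into dR/dt = 0: 0.422(1 - 70.1/117) = 0.0245C*.
The bracket is 0.401, giving C* = 0.169/0.0245 = 6.9.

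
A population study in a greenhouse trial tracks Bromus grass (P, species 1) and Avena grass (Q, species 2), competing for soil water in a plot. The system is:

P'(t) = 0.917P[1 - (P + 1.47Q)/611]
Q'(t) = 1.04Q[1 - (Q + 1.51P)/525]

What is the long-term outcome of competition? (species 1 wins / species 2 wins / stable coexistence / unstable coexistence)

Compare the nullcline intercepts: K1/α12 = 611/1.47 = 416 < K2 = 525; K2/α21 = 525/1.51 = 348 < K1 = 611.
Since both are reversed, neither can invade when rare; the interior point is a saddle.

unstable coexistence (outcome depends on initial conditions)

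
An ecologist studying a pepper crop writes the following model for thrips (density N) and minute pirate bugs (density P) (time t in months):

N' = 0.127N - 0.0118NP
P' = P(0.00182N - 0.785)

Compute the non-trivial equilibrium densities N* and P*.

Set dP/dt = 0 with P > 0: 0.00182N - 0.785 = 0, so N* = 0.785/0.00182 = 431.
Set dN/dt = 0 with N > 0: 0.127 - 0.0118P = 0, so P* = 0.127/0.0118 = 10.8.

N* ≈ 431, P* ≈ 10.8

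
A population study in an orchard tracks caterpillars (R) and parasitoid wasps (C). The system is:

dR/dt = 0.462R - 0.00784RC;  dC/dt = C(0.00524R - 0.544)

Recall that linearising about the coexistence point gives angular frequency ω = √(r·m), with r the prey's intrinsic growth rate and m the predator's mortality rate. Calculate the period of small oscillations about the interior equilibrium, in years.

Here r = 0.462 and m = 0.544, so r·m = 0.251.
ω = √0.251 = 0.501 per year, hence T = 2π/ω ≈ 12.5 years.

T ≈ 12.5 years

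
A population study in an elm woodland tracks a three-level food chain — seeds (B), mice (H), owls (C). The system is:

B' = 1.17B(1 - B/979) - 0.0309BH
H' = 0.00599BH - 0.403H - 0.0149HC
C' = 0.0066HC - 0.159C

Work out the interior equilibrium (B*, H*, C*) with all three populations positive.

B* ≈ 356, H* ≈ 24.1, C* ≈ 116

From dC/dt = 0: 0.0066H* = 0.159, so H* = 24.1.
From dB/dt = 0: 1.17(1 - B*/979) = 0.0309·24.1, giving B* = 979·(1 - 0.636) = 356.
From dH/dt = 0: 0.00599·356 - 0.403 = 0.0149C*, so C* = 1.73/0.0149 = 116.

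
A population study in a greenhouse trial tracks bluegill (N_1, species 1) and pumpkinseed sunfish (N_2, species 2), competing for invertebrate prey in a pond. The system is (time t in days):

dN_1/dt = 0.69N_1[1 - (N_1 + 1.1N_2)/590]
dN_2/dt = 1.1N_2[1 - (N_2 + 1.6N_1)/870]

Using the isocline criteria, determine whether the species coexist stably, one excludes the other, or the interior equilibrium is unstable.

Compare the nullcline intercepts: K1/α12 = 590/1.1 = 536 < K2 = 870; K2/α21 = 870/1.6 = 544 < K1 = 590.
Since both are reversed, neither can invade when rare; the interior point is a saddle.

unstable coexistence (outcome depends on initial conditions)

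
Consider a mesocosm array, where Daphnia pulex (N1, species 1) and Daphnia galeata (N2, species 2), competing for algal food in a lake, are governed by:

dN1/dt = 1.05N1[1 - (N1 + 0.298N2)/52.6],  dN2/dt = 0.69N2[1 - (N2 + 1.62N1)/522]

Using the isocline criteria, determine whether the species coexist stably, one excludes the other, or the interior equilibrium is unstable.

species 2 excludes species 1

Compare the nullcline intercepts: K1/α12 = 52.6/0.298 = 177 < K2 = 522; K2/α21 = 522/1.62 = 322 > K1 = 52.6.
Since the inequalities point opposite ways, species 2 can invade but species 1 cannot.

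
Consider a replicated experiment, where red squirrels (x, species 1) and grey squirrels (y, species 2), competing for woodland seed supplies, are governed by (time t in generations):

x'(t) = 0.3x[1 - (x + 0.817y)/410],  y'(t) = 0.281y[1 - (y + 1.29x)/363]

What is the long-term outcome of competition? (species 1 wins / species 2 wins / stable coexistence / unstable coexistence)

species 1 excludes species 2

Compare the nullcline intercepts: K1/α12 = 410/0.817 = 502 > K2 = 363; K2/α21 = 363/1.29 = 281 < K1 = 410.
Since the inequalities point opposite ways, species 1 can invade but species 2 cannot.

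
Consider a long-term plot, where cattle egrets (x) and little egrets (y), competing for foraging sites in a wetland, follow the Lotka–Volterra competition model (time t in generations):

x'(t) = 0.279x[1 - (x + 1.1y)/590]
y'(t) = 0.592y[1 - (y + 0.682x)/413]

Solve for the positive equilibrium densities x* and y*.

x* ≈ 543, y* ≈ 42.5

Setting both brackets to zero gives the nullclines x + 1.1y = 590 and 0.682x + y = 413.
Substituting y = 413 - 0.682x into the first: x(1 - 1.1·0.682) = 590 - 1.1·413.
So x* = 136/0.25 = 543, and then y* = 413 - 0.682·543 = 42.5.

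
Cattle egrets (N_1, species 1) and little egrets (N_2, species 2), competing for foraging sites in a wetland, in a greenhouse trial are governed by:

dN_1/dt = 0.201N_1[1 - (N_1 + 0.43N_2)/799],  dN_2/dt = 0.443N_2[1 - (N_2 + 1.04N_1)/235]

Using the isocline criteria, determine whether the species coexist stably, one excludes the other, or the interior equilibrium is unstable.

species 1 excludes species 2

Compare the nullcline intercepts: K1/α12 = 799/0.43 = 1860 > K2 = 235; K2/α21 = 235/1.04 = 226 < K1 = 799.
Since the inequalities point opposite ways, species 1 can invade but species 2 cannot.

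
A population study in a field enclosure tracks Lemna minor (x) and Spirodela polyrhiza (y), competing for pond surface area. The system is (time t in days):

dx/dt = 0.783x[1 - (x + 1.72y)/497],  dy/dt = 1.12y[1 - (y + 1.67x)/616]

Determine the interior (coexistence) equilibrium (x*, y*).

Setting both brackets to zero gives the nullclines x + 1.72y = 497 and 1.67x + y = 616.
Substituting y = 616 - 1.67x into the first: x(1 - 1.72·1.67) = 497 - 1.72·616.
So x* = -563/-1.87 = 300, and then y* = 616 - 1.67·300 = 114.

x* ≈ 300, y* ≈ 114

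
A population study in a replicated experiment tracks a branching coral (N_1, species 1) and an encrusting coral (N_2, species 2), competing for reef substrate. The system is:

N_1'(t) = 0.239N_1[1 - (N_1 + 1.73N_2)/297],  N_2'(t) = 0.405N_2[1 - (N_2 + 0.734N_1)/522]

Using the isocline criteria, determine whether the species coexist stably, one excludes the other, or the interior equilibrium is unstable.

species 2 excludes species 1

Compare the nullcline intercepts: K1/α12 = 297/1.73 = 172 < K2 = 522; K2/α21 = 522/0.734 = 711 > K1 = 297.
Since the inequalities point opposite ways, species 2 can invade but species 1 cannot.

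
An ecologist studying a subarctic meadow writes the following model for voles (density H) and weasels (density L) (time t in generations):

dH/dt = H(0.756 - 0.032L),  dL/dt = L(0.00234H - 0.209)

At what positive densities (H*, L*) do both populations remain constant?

H* ≈ 89.3, L* ≈ 23.6

Set dL/dt = 0 with L > 0: 0.00234H - 0.209 = 0, so H* = 0.209/0.00234 = 89.3.
Set dH/dt = 0 with H > 0: 0.756 - 0.032L = 0, so L* = 0.756/0.032 = 23.6.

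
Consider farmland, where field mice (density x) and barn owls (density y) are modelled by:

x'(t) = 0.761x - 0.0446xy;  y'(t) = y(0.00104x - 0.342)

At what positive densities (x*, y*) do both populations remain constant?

x* ≈ 329, y* ≈ 17.1

Set dy/dt = 0 with y > 0: 0.00104x - 0.342 = 0, so x* = 0.342/0.00104 = 329.
Set dx/dt = 0 with x > 0: 0.761 - 0.0446y = 0, so y* = 0.761/0.0446 = 17.1.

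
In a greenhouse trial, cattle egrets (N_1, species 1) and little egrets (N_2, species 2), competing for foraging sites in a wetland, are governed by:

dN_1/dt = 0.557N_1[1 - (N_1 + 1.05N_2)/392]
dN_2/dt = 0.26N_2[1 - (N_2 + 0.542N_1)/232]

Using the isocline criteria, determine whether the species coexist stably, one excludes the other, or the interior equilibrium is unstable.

stable coexistence

Compare the nullcline intercepts: K1/α12 = 392/1.05 = 373 > K2 = 232; K2/α21 = 232/0.542 = 428 > K1 = 392.
Since both inequalities hold, each species can invade when rare, so the interior equilibrium is stable.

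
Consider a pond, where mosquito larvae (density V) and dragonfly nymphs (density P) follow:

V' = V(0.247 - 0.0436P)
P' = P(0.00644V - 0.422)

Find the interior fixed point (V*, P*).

Set dP/dt = 0 with P > 0: 0.00644V - 0.422 = 0, so V* = 0.422/0.00644 = 65.5.
Set dV/dt = 0 with V > 0: 0.247 - 0.0436P = 0, so P* = 0.247/0.0436 = 5.67.

V* ≈ 65.5, P* ≈ 5.67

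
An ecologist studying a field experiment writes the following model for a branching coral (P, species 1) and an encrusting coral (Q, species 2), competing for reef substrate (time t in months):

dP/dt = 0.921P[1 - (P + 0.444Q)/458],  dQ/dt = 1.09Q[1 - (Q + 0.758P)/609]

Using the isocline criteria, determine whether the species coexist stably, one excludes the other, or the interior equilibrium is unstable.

stable coexistence

Compare the nullcline intercepts: K1/α12 = 458/0.444 = 1030 > K2 = 609; K2/α21 = 609/0.758 = 803 > K1 = 458.
Since both inequalities hold, each species can invade when rare, so the interior equilibrium is stable.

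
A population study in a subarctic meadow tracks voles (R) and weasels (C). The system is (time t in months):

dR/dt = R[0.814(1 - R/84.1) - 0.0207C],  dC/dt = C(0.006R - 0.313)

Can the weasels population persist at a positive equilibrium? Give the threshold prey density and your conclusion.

Threshold R = 52.2; K > 52.2, so yes, the predator persists.

The predator equation gives dC/dt > 0 only when R > 0.313/0.006 = 52.2.
Without the predator, R → K = 84.1. Since 84.1 > 52.2, the predator can invade and persist.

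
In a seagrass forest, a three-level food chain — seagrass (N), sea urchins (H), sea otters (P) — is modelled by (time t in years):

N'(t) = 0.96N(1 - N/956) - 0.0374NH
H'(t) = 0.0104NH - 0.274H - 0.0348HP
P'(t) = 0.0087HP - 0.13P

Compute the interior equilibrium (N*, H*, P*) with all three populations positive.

From dP/dt = 0: 0.0087H* = 0.13, so H* = 14.9.
From dN/dt = 0: 0.96(1 - N*/956) = 0.0374·14.9, giving N* = 956·(1 - 0.582) = 399.
From dH/dt = 0: 0.0104·399 - 0.274 = 0.0348P*, so P* = 3.88/0.0348 = 112.

N* ≈ 399, H* ≈ 14.9, P* ≈ 112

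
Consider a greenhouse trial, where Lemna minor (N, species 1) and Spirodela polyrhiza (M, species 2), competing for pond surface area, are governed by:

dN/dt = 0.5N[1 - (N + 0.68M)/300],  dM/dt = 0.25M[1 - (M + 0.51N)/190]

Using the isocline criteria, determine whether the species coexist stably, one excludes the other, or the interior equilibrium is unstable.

stable coexistence

Compare the nullcline intercepts: K1/α12 = 300/0.68 = 441 > K2 = 190; K2/α21 = 190/0.51 = 373 > K1 = 300.
Since both inequalities hold, each species can invade when rare, so the interior equilibrium is stable.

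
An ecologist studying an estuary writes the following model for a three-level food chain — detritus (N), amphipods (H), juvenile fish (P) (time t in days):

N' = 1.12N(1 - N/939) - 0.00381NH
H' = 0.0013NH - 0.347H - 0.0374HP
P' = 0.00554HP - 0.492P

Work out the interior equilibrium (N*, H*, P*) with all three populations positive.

From dP/dt = 0: 0.00554H* = 0.492, so H* = 88.8.
From dN/dt = 0: 1.12(1 - N*/939) = 0.00381·88.8, giving N* = 939·(1 - 0.302) = 655.
From dH/dt = 0: 0.0013·655 - 0.347 = 0.0374P*, so P* = 0.505/0.0374 = 13.5.

N* ≈ 655, H* ≈ 88.8, P* ≈ 13.5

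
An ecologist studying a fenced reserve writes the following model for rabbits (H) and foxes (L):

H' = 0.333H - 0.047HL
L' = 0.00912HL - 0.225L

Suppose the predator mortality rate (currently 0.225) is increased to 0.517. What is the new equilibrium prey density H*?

At the interior fixed point, setting dL/dt = 0 with L > 0 fixes H* = (predator death rate)/(HL coefficient) — independent of the other coefficients.
With the change, H* = 0.517/0.00912 = 56.7; it rises from 24.7.

H* ≈ 56.7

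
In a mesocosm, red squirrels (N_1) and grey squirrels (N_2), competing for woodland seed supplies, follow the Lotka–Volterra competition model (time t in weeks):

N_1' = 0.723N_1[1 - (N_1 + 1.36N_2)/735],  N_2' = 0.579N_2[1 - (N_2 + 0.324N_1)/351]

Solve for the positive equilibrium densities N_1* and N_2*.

N_1* ≈ 461, N_2* ≈ 202

Setting both brackets to zero gives the nullclines N_1 + 1.36N_2 = 735 and 0.324N_1 + N_2 = 351.
Substituting N_2 = 351 - 0.324N_1 into the first: N_1(1 - 1.36·0.324) = 735 - 1.36·351.
So N_1* = 258/0.559 = 461, and then N_2* = 351 - 0.324·461 = 202.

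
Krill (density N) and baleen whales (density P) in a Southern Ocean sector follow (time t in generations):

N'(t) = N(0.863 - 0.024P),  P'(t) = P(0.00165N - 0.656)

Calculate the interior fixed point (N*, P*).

N* ≈ 398, P* ≈ 36

Set dP/dt = 0 with P > 0: 0.00165N - 0.656 = 0, so N* = 0.656/0.00165 = 398.
Set dN/dt = 0 with N > 0: 0.863 - 0.024P = 0, so P* = 0.863/0.024 = 36.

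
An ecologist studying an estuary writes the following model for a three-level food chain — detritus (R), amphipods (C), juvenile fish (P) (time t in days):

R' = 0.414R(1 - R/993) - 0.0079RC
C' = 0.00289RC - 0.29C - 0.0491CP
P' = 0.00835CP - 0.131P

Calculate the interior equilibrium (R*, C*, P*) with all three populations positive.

R* ≈ 696, C* ≈ 15.7, P* ≈ 35

From dP/dt = 0: 0.00835C* = 0.131, so C* = 15.7.
From dR/dt = 0: 0.414(1 - R*/993) = 0.0079·15.7, giving R* = 993·(1 - 0.299) = 696.
From dC/dt = 0: 0.00289·696 - 0.29 = 0.0491P*, so P* = 1.72/0.0491 = 35.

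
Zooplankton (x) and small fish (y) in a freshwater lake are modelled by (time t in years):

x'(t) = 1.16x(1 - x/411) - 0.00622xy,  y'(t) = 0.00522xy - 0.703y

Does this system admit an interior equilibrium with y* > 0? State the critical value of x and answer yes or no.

Threshold x = 135; K > 135, so yes, the predator persists.

The predator equation gives dy/dt > 0 only when x > 0.703/0.00522 = 135.
Without the predator, x → K = 411. Since 411 > 135, the predator can invade and persist.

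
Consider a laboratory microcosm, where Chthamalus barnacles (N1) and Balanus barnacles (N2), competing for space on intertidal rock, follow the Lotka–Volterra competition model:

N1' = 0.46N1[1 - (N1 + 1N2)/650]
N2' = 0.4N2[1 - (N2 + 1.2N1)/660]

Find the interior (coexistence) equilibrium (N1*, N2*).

N1* ≈ 50, N2* ≈ 600

Setting both brackets to zero gives the nullclines N1 + 1N2 = 650 and 1.2N1 + N2 = 660.
Substituting N2 = 660 - 1.2N1 into the first: N1(1 - 1·1.2) = 650 - 1·660.
So N1* = -10/-0.2 = 50, and then N2* = 660 - 1.2·50 = 600.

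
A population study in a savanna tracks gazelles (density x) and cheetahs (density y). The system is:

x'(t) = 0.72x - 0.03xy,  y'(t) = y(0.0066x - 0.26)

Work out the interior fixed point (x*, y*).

Set dy/dt = 0 with y > 0: 0.0066x - 0.26 = 0, so x* = 0.26/0.0066 = 39.4.
Set dx/dt = 0 with x > 0: 0.72 - 0.03y = 0, so y* = 0.72/0.03 = 24.

x* ≈ 39.4, y* ≈ 24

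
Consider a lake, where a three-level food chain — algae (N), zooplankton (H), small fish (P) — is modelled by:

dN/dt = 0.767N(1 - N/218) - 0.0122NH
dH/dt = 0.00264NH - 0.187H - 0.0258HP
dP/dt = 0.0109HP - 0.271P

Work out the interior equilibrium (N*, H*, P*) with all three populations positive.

N* ≈ 132, H* ≈ 24.9, P* ≈ 6.24

From dP/dt = 0: 0.0109H* = 0.271, so H* = 24.9.
From dN/dt = 0: 0.767(1 - N*/218) = 0.0122·24.9, giving N* = 218·(1 - 0.395) = 132.
From dH/dt = 0: 0.00264·132 - 0.187 = 0.0258P*, so P* = 0.161/0.0258 = 6.24.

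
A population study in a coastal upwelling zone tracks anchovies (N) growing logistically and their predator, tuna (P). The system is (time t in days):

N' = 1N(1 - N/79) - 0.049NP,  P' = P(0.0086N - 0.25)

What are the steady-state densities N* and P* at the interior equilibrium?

N* ≈ 29.1, P* ≈ 12.9

From dP/dt = 0 with P > 0: 0.0086N* = 0.25, so N* = 29.1.
Substitute into dN/dt = 0: 1(1 - 29.1/79) = 0.049P*.
The bracket is 0.632, giving P* = 0.632/0.049 = 12.9.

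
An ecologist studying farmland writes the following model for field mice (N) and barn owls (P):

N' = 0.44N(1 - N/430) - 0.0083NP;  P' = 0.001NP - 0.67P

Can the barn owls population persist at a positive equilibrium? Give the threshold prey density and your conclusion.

Threshold N = 670; K < 670, so no, the predator goes extinct.

The predator equation gives dP/dt > 0 only when N > 0.67/0.001 = 670.
Without the predator, N → K = 430. Since 430 < 670, the predator cannot invade.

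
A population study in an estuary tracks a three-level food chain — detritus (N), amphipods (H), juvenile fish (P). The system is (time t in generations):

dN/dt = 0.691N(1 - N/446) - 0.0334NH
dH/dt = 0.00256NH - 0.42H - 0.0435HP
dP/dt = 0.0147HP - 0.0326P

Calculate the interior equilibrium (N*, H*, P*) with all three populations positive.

N* ≈ 398, H* ≈ 2.22, P* ≈ 13.8

From dP/dt = 0: 0.0147H* = 0.0326, so H* = 2.22.
From dN/dt = 0: 0.691(1 - N*/446) = 0.0334·2.22, giving N* = 446·(1 - 0.107) = 398.
From dH/dt = 0: 0.00256·398 - 0.42 = 0.0435P*, so P* = 0.599/0.0435 = 13.8.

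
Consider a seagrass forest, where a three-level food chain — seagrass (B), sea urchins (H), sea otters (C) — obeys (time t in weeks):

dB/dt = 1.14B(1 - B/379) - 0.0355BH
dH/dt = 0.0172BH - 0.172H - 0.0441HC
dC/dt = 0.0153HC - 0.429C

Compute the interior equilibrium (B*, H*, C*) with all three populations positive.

B* ≈ 48.1, H* ≈ 28, C* ≈ 14.9

From dC/dt = 0: 0.0153H* = 0.429, so H* = 28.
From dB/dt = 0: 1.14(1 - B*/379) = 0.0355·28, giving B* = 379·(1 - 0.873) = 48.1.
From dH/dt = 0: 0.0172·48.1 - 0.172 = 0.0441C*, so C* = 0.655/0.0441 = 14.9.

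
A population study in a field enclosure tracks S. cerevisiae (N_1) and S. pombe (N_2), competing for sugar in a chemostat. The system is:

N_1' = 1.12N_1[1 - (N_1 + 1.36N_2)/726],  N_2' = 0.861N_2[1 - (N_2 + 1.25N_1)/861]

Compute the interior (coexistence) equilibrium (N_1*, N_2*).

N_1* ≈ 636, N_2* ≈ 66.4

Setting both brackets to zero gives the nullclines N_1 + 1.36N_2 = 726 and 1.25N_1 + N_2 = 861.
Substituting N_2 = 861 - 1.25N_1 into the first: N_1(1 - 1.36·1.25) = 726 - 1.36·861.
So N_1* = -445/-0.7 = 636, and then N_2* = 861 - 1.25·636 = 66.4.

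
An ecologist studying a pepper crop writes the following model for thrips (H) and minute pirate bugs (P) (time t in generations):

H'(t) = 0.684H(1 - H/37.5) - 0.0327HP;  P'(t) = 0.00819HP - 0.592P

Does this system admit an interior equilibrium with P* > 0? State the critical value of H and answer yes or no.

Threshold H = 72.3; K < 72.3, so no, the predator goes extinct.

The predator equation gives dP/dt > 0 only when H > 0.592/0.00819 = 72.3.
Without the predator, H → K = 37.5. Since 37.5 < 72.3, the predator cannot invade.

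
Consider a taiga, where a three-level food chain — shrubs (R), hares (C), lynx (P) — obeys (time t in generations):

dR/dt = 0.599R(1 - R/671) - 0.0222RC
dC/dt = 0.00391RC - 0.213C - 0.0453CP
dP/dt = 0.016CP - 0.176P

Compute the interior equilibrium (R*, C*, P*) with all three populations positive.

R* ≈ 397, C* ≈ 11, P* ≈ 29.6

From dP/dt = 0: 0.016C* = 0.176, so C* = 11.
From dR/dt = 0: 0.599(1 - R*/671) = 0.0222·11, giving R* = 671·(1 - 0.408) = 397.
From dC/dt = 0: 0.00391·397 - 0.213 = 0.0453P*, so P* = 1.34/0.0453 = 29.6.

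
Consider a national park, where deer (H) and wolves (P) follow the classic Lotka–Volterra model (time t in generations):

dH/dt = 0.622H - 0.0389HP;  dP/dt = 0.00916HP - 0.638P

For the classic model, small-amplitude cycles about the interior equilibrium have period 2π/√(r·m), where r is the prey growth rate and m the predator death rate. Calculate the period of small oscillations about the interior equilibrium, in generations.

Here r = 0.622 and m = 0.638, so r·m = 0.397.
ω = √0.397 = 0.63 per generation, hence T = 2π/ω ≈ 9.97 generations.

T ≈ 9.97 generations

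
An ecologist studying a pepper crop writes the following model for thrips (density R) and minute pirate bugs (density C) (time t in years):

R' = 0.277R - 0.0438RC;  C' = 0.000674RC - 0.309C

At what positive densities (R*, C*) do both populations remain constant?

Set dC/dt = 0 with C > 0: 0.000674R - 0.309 = 0, so R* = 0.309/0.000674 = 458.
Set dR/dt = 0 with R > 0: 0.277 - 0.0438C = 0, so C* = 0.277/0.0438 = 6.32.

R* ≈ 458, C* ≈ 6.32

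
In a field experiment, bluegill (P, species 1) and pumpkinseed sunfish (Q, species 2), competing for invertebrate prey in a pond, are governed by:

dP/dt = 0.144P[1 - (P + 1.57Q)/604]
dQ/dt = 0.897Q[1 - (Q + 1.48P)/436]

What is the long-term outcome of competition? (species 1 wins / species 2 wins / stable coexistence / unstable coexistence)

unstable coexistence (outcome depends on initial conditions)

Compare the nullcline intercepts: K1/α12 = 604/1.57 = 385 < K2 = 436; K2/α21 = 436/1.48 = 295 < K1 = 604.
Since both are reversed, neither can invade when rare; the interior point is a saddle.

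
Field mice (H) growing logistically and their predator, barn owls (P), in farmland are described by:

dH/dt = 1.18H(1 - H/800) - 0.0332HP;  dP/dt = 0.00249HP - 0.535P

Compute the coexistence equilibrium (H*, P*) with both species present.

From dP/dt = 0 with P > 0: 0.00249H* = 0.535, so H* = 215.
Substitute into dH/dt = 0: 1.18(1 - 215/800) = 0.0332P*.
The bracket is 0.731, giving P* = 0.863/0.0332 = 26.

H* ≈ 215, P* ≈ 26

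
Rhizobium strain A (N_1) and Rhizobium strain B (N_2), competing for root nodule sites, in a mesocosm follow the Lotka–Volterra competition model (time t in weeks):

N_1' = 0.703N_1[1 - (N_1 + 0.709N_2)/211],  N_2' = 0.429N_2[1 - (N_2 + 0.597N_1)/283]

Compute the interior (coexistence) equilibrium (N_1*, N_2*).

Setting both brackets to zero gives the nullclines N_1 + 0.709N_2 = 211 and 0.597N_1 + N_2 = 283.
Substituting N_2 = 283 - 0.597N_1 into the first: N_1(1 - 0.709·0.597) = 211 - 0.709·283.
So N_1* = 10.4/0.577 = 18, and then N_2* = 283 - 0.597·18 = 272.

N_1* ≈ 18, N_2* ≈ 272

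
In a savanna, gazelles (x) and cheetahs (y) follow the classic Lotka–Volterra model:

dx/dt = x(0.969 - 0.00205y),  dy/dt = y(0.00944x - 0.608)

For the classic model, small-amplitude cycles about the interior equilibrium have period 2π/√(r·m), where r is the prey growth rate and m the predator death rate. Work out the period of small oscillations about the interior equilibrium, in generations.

Here r = 0.969 and m = 0.608, so r·m = 0.589.
ω = √0.589 = 0.768 per generation, hence T = 2π/ω ≈ 8.19 generations.

T ≈ 8.19 generations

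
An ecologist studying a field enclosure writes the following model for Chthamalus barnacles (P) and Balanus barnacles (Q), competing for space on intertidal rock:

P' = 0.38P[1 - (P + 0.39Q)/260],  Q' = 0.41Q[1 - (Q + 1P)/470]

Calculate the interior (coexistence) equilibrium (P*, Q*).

P* ≈ 126, Q* ≈ 344

Setting both brackets to zero gives the nullclines P + 0.39Q = 260 and 1P + Q = 470.
Substituting Q = 470 - 1P into the first: P(1 - 0.39·1) = 260 - 0.39·470.
So P* = 76.7/0.61 = 126, and then Q* = 470 - 1·126 = 344.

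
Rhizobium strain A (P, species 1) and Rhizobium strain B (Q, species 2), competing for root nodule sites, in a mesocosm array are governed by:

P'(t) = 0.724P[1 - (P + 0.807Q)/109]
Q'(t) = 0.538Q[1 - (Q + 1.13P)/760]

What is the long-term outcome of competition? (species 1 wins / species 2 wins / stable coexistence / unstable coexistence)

species 2 excludes species 1

Compare the nullcline intercepts: K1/α12 = 109/0.807 = 135 < K2 = 760; K2/α21 = 760/1.13 = 673 > K1 = 109.
Since the inequalities point opposite ways, species 2 can invade but species 1 cannot.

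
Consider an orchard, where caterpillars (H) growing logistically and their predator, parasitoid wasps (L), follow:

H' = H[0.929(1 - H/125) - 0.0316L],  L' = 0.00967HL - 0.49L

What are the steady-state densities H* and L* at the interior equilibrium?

From dL/dt = 0 with L > 0: 0.00967H* = 0.49, so H* = 50.7.
Substitute into dH/dt = 0: 0.929(1 - 50.7/125) = 0.0316L*.
The bracket is 0.595, giving L* = 0.552/0.0316 = 17.5.

H* ≈ 50.7, L* ≈ 17.5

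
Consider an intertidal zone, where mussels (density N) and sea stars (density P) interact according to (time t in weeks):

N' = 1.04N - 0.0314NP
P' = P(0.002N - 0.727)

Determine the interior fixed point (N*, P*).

Set dP/dt = 0 with P > 0: 0.002N - 0.727 = 0, so N* = 0.727/0.002 = 364.
Set dN/dt = 0 with N > 0: 1.04 - 0.0314P = 0, so P* = 1.04/0.0314 = 33.1.

N* ≈ 364, P* ≈ 33.1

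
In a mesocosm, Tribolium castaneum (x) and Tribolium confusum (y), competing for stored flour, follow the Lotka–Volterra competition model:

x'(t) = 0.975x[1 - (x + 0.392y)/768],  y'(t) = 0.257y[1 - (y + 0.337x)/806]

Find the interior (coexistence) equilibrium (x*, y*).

Setting both brackets to zero gives the nullclines x + 0.392y = 768 and 0.337x + y = 806.
Substituting y = 806 - 0.337x into the first: x(1 - 0.392·0.337) = 768 - 0.392·806.
So x* = 452/0.868 = 521, and then y* = 806 - 0.337·521 = 630.

x* ≈ 521, y* ≈ 630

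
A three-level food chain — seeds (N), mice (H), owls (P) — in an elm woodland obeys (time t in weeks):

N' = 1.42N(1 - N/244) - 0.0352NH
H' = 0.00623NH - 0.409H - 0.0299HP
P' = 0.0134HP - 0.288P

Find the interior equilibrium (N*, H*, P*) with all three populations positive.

N* ≈ 114, H* ≈ 21.5, P* ≈ 10.1

From dP/dt = 0: 0.0134H* = 0.288, so H* = 21.5.
From dN/dt = 0: 1.42(1 - N*/244) = 0.0352·21.5, giving N* = 244·(1 - 0.533) = 114.
From dH/dt = 0: 0.00623·114 - 0.409 = 0.0299P*, so P* = 0.301/0.0299 = 10.1.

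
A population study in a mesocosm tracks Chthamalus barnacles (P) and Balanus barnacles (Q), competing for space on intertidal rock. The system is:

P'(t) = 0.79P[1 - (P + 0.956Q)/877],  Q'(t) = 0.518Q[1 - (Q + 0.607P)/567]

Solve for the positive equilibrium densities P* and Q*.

P* ≈ 798, Q* ≈ 82.6

Setting both brackets to zero gives the nullclines P + 0.956Q = 877 and 0.607P + Q = 567.
Substituting Q = 567 - 0.607P into the first: P(1 - 0.956·0.607) = 877 - 0.956·567.
So P* = 335/0.42 = 798, and then Q* = 567 - 0.607·798 = 82.6.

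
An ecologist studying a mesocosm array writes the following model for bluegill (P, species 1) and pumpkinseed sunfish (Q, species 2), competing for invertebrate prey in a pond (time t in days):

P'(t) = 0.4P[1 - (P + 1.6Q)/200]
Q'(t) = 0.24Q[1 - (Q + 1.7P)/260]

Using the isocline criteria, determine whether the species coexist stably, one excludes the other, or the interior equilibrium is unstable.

Compare the nullcline intercepts: K1/α12 = 200/1.6 = 125 < K2 = 260; K2/α21 = 260/1.7 = 153 < K1 = 200.
Since both are reversed, neither can invade when rare; the interior point is a saddle.

unstable coexistence (outcome depends on initial conditions)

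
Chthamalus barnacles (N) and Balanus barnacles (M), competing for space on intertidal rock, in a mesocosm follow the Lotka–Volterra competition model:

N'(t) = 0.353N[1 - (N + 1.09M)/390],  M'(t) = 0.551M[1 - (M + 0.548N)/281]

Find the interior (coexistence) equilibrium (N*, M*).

N* ≈ 208, M* ≈ 167

Setting both brackets to zero gives the nullclines N + 1.09M = 390 and 0.548N + M = 281.
Substituting M = 281 - 0.548N into the first: N(1 - 1.09·0.548) = 390 - 1.09·281.
So N* = 83.7/0.403 = 208, and then M* = 281 - 0.548·208 = 167.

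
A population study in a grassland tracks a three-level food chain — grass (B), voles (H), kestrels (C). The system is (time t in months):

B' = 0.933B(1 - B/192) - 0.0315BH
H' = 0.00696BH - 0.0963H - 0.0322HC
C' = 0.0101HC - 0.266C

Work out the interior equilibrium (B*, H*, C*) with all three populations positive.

From dC/dt = 0: 0.0101H* = 0.266, so H* = 26.3.
From dB/dt = 0: 0.933(1 - B*/192) = 0.0315·26.3, giving B* = 192·(1 - 0.889) = 21.3.
From dH/dt = 0: 0.00696·21.3 - 0.0963 = 0.0322C*, so C* = 0.0518/0.0322 = 1.61.

B* ≈ 21.3, H* ≈ 26.3, C* ≈ 1.61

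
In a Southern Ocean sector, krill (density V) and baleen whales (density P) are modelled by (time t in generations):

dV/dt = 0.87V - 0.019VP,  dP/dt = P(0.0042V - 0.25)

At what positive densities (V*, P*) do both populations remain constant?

V* ≈ 59.5, P* ≈ 45.8

Set dP/dt = 0 with P > 0: 0.0042V - 0.25 = 0, so V* = 0.25/0.0042 = 59.5.
Set dV/dt = 0 with V > 0: 0.87 - 0.019P = 0, so P* = 0.87/0.019 = 45.8.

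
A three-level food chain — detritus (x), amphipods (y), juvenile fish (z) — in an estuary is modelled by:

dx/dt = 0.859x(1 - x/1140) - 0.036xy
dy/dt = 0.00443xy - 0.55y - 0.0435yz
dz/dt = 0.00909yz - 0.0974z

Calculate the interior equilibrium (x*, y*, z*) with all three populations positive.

From dz/dt = 0: 0.00909y* = 0.0974, so y* = 10.7.
From dx/dt = 0: 0.859(1 - x*/1140) = 0.036·10.7, giving x* = 1140·(1 - 0.449) = 628.
From dy/dt = 0: 0.00443·628 - 0.55 = 0.0435z*, so z* = 2.23/0.0435 = 51.3.

x* ≈ 628, y* ≈ 10.7, z* ≈ 51.3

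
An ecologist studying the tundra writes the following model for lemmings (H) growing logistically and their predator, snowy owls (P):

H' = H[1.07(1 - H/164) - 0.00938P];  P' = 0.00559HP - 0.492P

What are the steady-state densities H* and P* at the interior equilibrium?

H* ≈ 88, P* ≈ 52.9

From dP/dt = 0 with P > 0: 0.00559H* = 0.492, so H* = 88.
Substitute into dH/dt = 0: 1.07(1 - 88/164) = 0.00938P*.
The bracket is 0.463, giving P* = 0.496/0.00938 = 52.9.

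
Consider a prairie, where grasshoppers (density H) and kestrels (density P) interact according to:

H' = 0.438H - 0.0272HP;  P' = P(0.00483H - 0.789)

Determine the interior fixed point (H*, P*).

Set dP/dt = 0 with P > 0: 0.00483H - 0.789 = 0, so H* = 0.789/0.00483 = 163.
Set dH/dt = 0 with H > 0: 0.438 - 0.0272P = 0, so P* = 0.438/0.0272 = 16.1.

H* ≈ 163, P* ≈ 16.1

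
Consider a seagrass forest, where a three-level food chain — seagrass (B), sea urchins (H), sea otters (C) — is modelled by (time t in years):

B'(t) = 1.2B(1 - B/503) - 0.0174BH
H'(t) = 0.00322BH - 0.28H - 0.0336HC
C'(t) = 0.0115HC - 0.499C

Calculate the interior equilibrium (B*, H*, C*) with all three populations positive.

From dC/dt = 0: 0.0115H* = 0.499, so H* = 43.4.
From dB/dt = 0: 1.2(1 - B*/503) = 0.0174·43.4, giving B* = 503·(1 - 0.629) = 187.
From dH/dt = 0: 0.00322·187 - 0.28 = 0.0336C*, so C* = 0.321/0.0336 = 9.54.

B* ≈ 187, H* ≈ 43.4, C* ≈ 9.54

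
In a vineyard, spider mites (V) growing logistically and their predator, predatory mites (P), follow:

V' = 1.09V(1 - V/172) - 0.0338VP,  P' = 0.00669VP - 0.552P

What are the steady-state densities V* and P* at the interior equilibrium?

From dP/dt = 0 with P > 0: 0.00669V* = 0.552, so V* = 82.5.
Substitute into dV/dt = 0: 1.09(1 - 82.5/172) = 0.0338P*.
The bracket is 0.52, giving P* = 0.567/0.0338 = 16.8.

V* ≈ 82.5, P* ≈ 16.8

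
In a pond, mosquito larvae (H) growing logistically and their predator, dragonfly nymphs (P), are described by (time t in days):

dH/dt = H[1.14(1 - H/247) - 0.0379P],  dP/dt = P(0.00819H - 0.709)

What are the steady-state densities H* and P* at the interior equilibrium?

From dP/dt = 0 with P > 0: 0.00819H* = 0.709, so H* = 86.6.
Substitute into dH/dt = 0: 1.14(1 - 86.6/247) = 0.0379P*.
The bracket is 0.65, giving P* = 0.74/0.0379 = 19.5.

H* ≈ 86.6, P* ≈ 19.5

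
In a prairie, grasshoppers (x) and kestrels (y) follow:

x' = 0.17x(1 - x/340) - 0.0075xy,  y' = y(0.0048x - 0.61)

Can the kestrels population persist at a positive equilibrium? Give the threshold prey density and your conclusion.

The predator equation gives dy/dt > 0 only when x > 0.61/0.0048 = 127.
Without the predator, x → K = 340. Since 340 > 127, the predator can invade and persist.

Threshold x = 127; K > 127, so yes, the predator persists.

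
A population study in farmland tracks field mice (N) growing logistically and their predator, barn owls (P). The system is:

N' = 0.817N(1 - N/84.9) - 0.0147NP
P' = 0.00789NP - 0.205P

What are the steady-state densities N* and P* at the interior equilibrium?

From dP/dt = 0 with P > 0: 0.00789N* = 0.205, so N* = 26.
Substitute into dN/dt = 0: 0.817(1 - 26/84.9) = 0.0147P*.
The bracket is 0.694, giving P* = 0.567/0.0147 = 38.6.

N* ≈ 26, P* ≈ 38.6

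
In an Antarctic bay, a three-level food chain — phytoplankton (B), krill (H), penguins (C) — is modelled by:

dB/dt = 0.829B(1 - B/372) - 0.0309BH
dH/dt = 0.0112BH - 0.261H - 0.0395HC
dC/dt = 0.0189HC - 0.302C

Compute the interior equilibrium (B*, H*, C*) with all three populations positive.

From dC/dt = 0: 0.0189H* = 0.302, so H* = 16.
From dB/dt = 0: 0.829(1 - B*/372) = 0.0309·16, giving B* = 372·(1 - 0.596) = 150.
From dH/dt = 0: 0.0112·150 - 0.261 = 0.0395C*, so C* = 1.42/0.0395 = 36.

B* ≈ 150, H* ≈ 16, C* ≈ 36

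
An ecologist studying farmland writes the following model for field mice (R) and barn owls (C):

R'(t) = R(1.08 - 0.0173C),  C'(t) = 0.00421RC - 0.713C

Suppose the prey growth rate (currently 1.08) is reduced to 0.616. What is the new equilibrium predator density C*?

C* ≈ 35.6

At the interior fixed point, setting dR/dt = 0 with R > 0 fixes C* = (prey growth rate)/(RC coefficient) — independent of the other coefficients.
With the change, C* = 0.616/0.0173 = 35.6; it falls from 62.4.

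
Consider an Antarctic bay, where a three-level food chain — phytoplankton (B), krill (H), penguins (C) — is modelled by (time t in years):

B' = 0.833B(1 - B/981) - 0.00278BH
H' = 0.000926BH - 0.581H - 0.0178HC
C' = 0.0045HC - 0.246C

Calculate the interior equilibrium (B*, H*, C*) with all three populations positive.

From dC/dt = 0: 0.0045H* = 0.246, so H* = 54.7.
From dB/dt = 0: 0.833(1 - B*/981) = 0.00278·54.7, giving B* = 981·(1 - 0.182) = 802.
From dH/dt = 0: 0.000926·802 - 0.581 = 0.0178C*, so C* = 0.162/0.0178 = 9.08.

B* ≈ 802, H* ≈ 54.7, C* ≈ 9.08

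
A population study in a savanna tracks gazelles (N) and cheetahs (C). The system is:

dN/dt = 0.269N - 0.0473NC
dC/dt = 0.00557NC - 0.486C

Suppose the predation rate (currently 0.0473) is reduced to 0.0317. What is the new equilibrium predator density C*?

C* ≈ 8.49

At the interior fixed point, setting dN/dt = 0 with N > 0 fixes C* = (prey growth rate)/(NC coefficient) — independent of the other coefficients.
With the change, C* = 0.269/0.0317 = 8.49; it rises from 5.69.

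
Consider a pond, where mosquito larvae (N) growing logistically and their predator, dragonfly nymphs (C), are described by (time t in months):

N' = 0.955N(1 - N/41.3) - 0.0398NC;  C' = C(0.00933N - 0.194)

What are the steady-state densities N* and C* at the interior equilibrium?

N* ≈ 20.8, C* ≈ 11.9

From dC/dt = 0 with C > 0: 0.00933N* = 0.194, so N* = 20.8.
Substitute into dN/dt = 0: 0.955(1 - 20.8/41.3) = 0.0398C*.
The bracket is 0.497, giving C* = 0.474/0.0398 = 11.9.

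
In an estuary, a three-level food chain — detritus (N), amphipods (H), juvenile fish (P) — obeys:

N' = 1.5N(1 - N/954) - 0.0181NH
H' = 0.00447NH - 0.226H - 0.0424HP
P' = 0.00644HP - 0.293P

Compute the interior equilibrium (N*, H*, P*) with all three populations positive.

N* ≈ 430, H* ≈ 45.5, P* ≈ 40

From dP/dt = 0: 0.00644H* = 0.293, so H* = 45.5.
From dN/dt = 0: 1.5(1 - N*/954) = 0.0181·45.5, giving N* = 954·(1 - 0.549) = 430.
From dH/dt = 0: 0.00447·430 - 0.226 = 0.0424P*, so P* = 1.7/0.0424 = 40.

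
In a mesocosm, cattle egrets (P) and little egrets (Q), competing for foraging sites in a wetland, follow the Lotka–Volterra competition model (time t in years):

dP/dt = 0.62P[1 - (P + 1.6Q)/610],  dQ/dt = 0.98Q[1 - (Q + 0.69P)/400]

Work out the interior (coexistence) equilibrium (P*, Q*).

Setting both brackets to zero gives the nullclines P + 1.6Q = 610 and 0.69P + Q = 400.
Substituting Q = 400 - 0.69P into the first: P(1 - 1.6·0.69) = 610 - 1.6·400.
So P* = -30/-0.104 = 288, and then Q* = 400 - 0.69·288 = 201.

P* ≈ 288, Q* ≈ 201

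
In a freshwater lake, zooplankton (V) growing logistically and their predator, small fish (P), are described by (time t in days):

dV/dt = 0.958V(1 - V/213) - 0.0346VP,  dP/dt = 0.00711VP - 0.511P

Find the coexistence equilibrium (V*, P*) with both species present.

V* ≈ 71.9, P* ≈ 18.3

From dP/dt = 0 with P > 0: 0.00711V* = 0.511, so V* = 71.9.
Substitute into dV/dt = 0: 0.958(1 - 71.9/213) = 0.0346P*.
The bracket is 0.663, giving P* = 0.635/0.0346 = 18.3.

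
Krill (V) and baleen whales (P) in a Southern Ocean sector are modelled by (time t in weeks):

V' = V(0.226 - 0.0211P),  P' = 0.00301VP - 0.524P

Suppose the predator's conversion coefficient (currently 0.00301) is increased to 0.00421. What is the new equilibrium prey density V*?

At the interior fixed point, setting dP/dt = 0 with P > 0 fixes V* = (predator death rate)/(VP coefficient) — independent of the other coefficients.
With the change, V* = 0.524/0.00421 = 124; it falls from 174.

V* ≈ 124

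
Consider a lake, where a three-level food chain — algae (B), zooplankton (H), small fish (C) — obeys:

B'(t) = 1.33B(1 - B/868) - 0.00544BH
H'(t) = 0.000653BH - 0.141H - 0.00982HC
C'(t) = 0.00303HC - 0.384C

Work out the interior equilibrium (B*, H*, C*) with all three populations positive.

B* ≈ 418, H* ≈ 127, C* ≈ 13.4

From dC/dt = 0: 0.00303H* = 0.384, so H* = 127.
From dB/dt = 0: 1.33(1 - B*/868) = 0.00544·127, giving B* = 868·(1 - 0.518) = 418.
From dH/dt = 0: 0.000653·418 - 0.141 = 0.00982C*, so C* = 0.132/0.00982 = 13.4.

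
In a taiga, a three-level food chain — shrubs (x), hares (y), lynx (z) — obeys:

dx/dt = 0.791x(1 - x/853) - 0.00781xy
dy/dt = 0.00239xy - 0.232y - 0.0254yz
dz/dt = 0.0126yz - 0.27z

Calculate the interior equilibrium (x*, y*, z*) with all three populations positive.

x* ≈ 673, y* ≈ 21.4, z* ≈ 54.1

From dz/dt = 0: 0.0126y* = 0.27, so y* = 21.4.
From dx/dt = 0: 0.791(1 - x*/853) = 0.00781·21.4, giving x* = 853·(1 - 0.212) = 673.
From dy/dt = 0: 0.00239·673 - 0.232 = 0.0254z*, so z* = 1.38/0.0254 = 54.1.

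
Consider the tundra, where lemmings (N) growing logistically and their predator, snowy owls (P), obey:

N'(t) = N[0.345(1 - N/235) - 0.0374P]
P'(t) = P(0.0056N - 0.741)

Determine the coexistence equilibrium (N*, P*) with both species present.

From dP/dt = 0 with P > 0: 0.0056N* = 0.741, so N* = 132.
Substitute into dN/dt = 0: 0.345(1 - 132/235) = 0.0374P*.
The bracket is 0.437, giving P* = 0.151/0.0374 = 4.03.

N* ≈ 132, P* ≈ 4.03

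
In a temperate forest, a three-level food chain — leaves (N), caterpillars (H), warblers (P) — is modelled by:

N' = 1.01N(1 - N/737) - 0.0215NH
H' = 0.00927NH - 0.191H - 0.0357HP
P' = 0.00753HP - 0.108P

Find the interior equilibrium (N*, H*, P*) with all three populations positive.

N* ≈ 512, H* ≈ 14.3, P* ≈ 128

From dP/dt = 0: 0.00753H* = 0.108, so H* = 14.3.
From dN/dt = 0: 1.01(1 - N*/737) = 0.0215·14.3, giving N* = 737·(1 - 0.305) = 512.
From dH/dt = 0: 0.00927·512 - 0.191 = 0.0357P*, so P* = 4.56/0.0357 = 128.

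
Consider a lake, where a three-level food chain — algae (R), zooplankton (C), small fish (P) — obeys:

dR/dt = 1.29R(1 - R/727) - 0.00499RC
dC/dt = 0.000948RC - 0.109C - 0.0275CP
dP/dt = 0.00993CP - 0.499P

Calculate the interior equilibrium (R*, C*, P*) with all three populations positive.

R* ≈ 586, C* ≈ 50.3, P* ≈ 16.2

From dP/dt = 0: 0.00993C* = 0.499, so C* = 50.3.
From dR/dt = 0: 1.29(1 - R*/727) = 0.00499·50.3, giving R* = 727·(1 - 0.194) = 586.
From dC/dt = 0: 0.000948·586 - 0.109 = 0.0275P*, so P* = 0.446/0.0275 = 16.2.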